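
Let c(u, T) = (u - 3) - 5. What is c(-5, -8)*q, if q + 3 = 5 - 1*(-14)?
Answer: -208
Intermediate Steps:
c(u, T) = -8 + u (c(u, T) = (-3 + u) - 5 = -8 + u)
q = 16 (q = -3 + (5 - 1*(-14)) = -3 + (5 + 14) = -3 + 19 = 16)
c(-5, -8)*q = (-8 - 5)*16 = -13*16 = -208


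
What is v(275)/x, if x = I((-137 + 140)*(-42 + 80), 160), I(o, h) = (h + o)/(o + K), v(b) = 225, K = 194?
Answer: 34650/137 ≈ 252.92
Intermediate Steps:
I(o, h) = (h + o)/(194 + o) (I(o, h) = (h + o)/(o + 194) = (h + o)/(194 + o))
x = 137/154 (x = (160 + (-137 + 140)*(-42 + 80))/(194 + (-137 + 140)*(-42 + 80)) = (160 + 3*38)/(194 + 3*38) = (160 + 114)/(194 + 114) = 274/308 = (1/308)*274 = 137/154 ≈ 0.88961)
v(275)/x = 225/(137/154) = 225*(154/137) = 34650/137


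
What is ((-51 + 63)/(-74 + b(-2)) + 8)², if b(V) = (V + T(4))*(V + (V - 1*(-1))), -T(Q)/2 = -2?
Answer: 24649/400 ≈ 61.622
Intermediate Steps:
T(Q) = 4 (T(Q) = -2*(-2) = 4)
b(V) = (1 + 2*V)*(4 + V) (b(V) = (V + 4)*(V + (V - 1*(-1))) = (4 + V)*(V + (V + 1)) = (4 + V)*(V + (1 + V)) = (4 + V)*(1 + 2*V) = (1 + 2*V)*(4 + V))
((-51 + 63)/(-74 + b(-2)) + 8)² = ((-51 + 63)/(-74 + (4 + 2*(-2)² + 9*(-2))) + 8)² = (12/(-74 + (4 + 2*4 - 18)) + 8)² = (12/(-74 + (4 + 8 - 18)) + 8)² = (12/(-74 - 6) + 8)² = (12/(-80) + 8)² = (12*(-1/80) + 8)² = (-3/20 + 8)² = (157/20)² = 24649/400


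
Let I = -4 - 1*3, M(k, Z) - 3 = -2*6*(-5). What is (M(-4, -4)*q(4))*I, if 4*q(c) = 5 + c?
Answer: -3969/4 ≈ -992.25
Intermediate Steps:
M(k, Z) = 63 (M(k, Z) = 3 - 2*6*(-5) = 3 - 12*(-5) = 3 + 60 = 63)
q(c) = 5/4 + c/4 (q(c) = (5 + c)/4 = 5/4 + c/4)
I = -7 (I = -4 - 3 = -7)
(M(-4, -4)*q(4))*I = (63*(5/4 + (¼)*4))*(-7) = (63*(5/4 + 1))*(-7) = (63*(9/4))*(-7) = (567/4)*(-7) = -3969/4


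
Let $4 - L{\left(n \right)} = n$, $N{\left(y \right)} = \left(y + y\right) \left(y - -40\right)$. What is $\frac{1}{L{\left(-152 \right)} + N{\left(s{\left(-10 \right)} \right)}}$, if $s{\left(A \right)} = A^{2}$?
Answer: $\frac{1}{28156} \approx 3.5516 \cdot 10^{-5}$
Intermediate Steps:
$N{\left(y \right)} = 2 y \left(40 + y\right)$ ($N{\left(y \right)} = 2 y \left(y + 40\right) = 2 y \left(40 + y\right)$)
$L{\left(n \right)} = 4 - n$
$\frac{1}{L{\left(-152 \right)} + N{\left(s{\left(-10 \right)} \right)}} = \frac{1}{\left(4 - -152\right) + 2 \left(-10\right)^{2} \left(40 + \left(-10\right)^{2}\right)} = \frac{1}{\left(4 + 152\right) + 2 \cdot 100 \left(40 + 100\right)} = \frac{1}{156 + 2 \cdot 100 \cdot 140} = \frac{1}{156 + 28000} = \frac{1}{28156}$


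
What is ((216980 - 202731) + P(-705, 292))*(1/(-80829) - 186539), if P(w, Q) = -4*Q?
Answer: -197232189443392/80829 ≈ -2.4401e+9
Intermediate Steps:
((216980 - 202731) + P(-705, 292))*(1/(-80829) - 186539) = ((216980 - 202731) - 4*292)*(1/(-80829) - 186539) = (14249 - 1168)*(-1/80829 - 186539) = 13081*(-15077760832/80829) = -197232189443392/80829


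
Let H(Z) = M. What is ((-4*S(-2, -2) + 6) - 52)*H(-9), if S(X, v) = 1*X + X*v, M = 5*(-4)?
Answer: 1080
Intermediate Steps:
M = -20
H(Z) = -20
S(X, v) = X + X*v
((-4*S(-2, -2) + 6) - 52)*H(-9) = ((-(-8)*(1 - 2) + 6) - 52)*(-20) = ((-(-8)*(-1) + 6) - 52)*(-20) = ((-4*2 + 6) - 52)*(-20) = ((-8 + 6) - 52)*(-20) = (-2 - 52)*(-20) = -54*(-20) = 1080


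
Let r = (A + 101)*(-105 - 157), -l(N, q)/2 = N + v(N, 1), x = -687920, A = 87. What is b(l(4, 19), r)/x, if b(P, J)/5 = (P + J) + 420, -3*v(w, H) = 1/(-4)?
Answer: 293065/825504 ≈ 0.35501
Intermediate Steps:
v(w, H) = 1/12 (v(w, H) = -⅓/(-4) = -⅓*(-¼) = 1/12)
l(N, q) = -⅙ - 2*N (l(N, q) = -2*(N + 1/12) = -2*(1/12 + N) = -⅙ - 2*N)
r = -49256 (r = (87 + 101)*(-105 - 157) = 188*(-262) = -49256)
b(P, J) = 2100 + 5*J + 5*P (b(P, J) = 5*((P + J) + 420) = 5*((J + P) + 420) = 5*(420 + J + P) = 2100 + 5*J + 5*P)
b(l(4, 19), r)/x = (2100 + 5*(-49256) + 5*(-⅙ - 2*4))/(-687920) = (2100 - 246280 + 5*(-⅙ - 8))*(-1/687920) = (2100 - 246280 + 5*(-49/6))*(-1/687920) = (2100 - 246280 - 245/6)*(-1/687920) = -1465325/6*(-1/687920) = 293065/825504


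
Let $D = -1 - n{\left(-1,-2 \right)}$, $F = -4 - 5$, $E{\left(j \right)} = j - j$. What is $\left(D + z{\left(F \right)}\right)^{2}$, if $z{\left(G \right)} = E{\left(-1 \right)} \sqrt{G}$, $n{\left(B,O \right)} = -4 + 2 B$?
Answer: $25$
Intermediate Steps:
$E{\left(j \right)} = 0$
$F = -9$
$z{\left(G \right)} = 0$ ($z{\left(G \right)} = 0 \sqrt{G} = 0$)
$D = 5$ ($D = -1 - \left(-4 + 2 \left(-1\right)\right) = -1 - \left(-4 - 2\right) = -1 - -6 = -1 + 6 = 5$)
$\left(D + z{\left(F \right)}\right)^{2} = \left(5 + 0\right)^{2} = 5^{2} = 25$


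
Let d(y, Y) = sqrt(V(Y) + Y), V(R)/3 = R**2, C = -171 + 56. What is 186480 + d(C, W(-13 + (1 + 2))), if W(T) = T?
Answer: 186480 + sqrt(290) ≈ 1.8650e+5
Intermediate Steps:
C = -115
V(R) = 3*R**2
d(y, Y) = sqrt(Y + 3*Y**2) (d(y, Y) = sqrt(3*Y**2 + Y) = sqrt(Y + 3*Y**2))
186480 + d(C, W(-13 + (1 + 2))) = 186480 + sqrt((-13 + (1 + 2))*(1 + 3*(-13 + (1 + 2)))) = 186480 + sqrt((-13 + 3)*(1 + 3*(-13 + 3))) = 186480 + sqrt(-10*(1 + 3*(-10))) = 186480 + sqrt(-10*(1 - 30)) = 186480 + sqrt(-10*(-29)) = 186480 + sqrt(290)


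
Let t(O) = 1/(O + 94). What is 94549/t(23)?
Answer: 11062233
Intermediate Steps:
t(O) = 1/(94 + O)
94549/t(23) = 94549/(1/(94 + 23)) = 94549/(1/117) = 94549*117 = 11062233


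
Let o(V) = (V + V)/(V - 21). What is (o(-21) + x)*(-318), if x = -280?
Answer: 88722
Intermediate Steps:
o(V) = 2*V/(-21 + V) (o(V) = (2*V)/(-21 + V) = 2*V/(-21 + V))
(o(-21) + x)*(-318) = (2*(-21)/(-21 - 21) - 280)*(-318) = (2*(-21)/(-42) - 280)*(-318) = (2*(-21)*(-1/42) - 280)*(-318) = (1 - 280)*(-318) = -279*(-318) = 88722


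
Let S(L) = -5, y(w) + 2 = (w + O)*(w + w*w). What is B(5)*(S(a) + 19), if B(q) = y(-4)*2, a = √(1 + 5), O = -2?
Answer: -2072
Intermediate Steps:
y(w) = -2 + (-2 + w)*(w + w²) (y(w) = -2 + (w - 2)*(w + w*w) = -2 + (-2 + w)*(w + w²))
a = √6 ≈ 2.4495
B(q) = -148 (B(q) = (-2 + (-4)³ - 1*(-4)² - 2*(-4))*2 = (-2 - 64 - 1*16 + 8)*2 = (-2 - 64 - 16 + 8)*2 = -74*2 = -148)
B(5)*(S(a) + 19) = -148*(-5 + 19) = -148*14 = -2072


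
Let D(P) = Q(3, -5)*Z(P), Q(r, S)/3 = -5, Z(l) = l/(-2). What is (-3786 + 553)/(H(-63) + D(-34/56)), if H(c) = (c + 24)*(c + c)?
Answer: -181048/274929 ≈ -0.65853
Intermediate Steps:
Z(l) = -l/2 (Z(l) = l*(-½) = -l/2)
Q(r, S) = -15 (Q(r, S) = 3*(-5) = -15)
H(c) = 2*c*(24 + c) (H(c) = (24 + c)*(2*c) = 2*c*(24 + c))
D(P) = 15*P/2 (D(P) = -(-15)*P/2 = 15*P/2)
(-3786 + 553)/(H(-63) + D(-34/56)) = (-3786 + 553)/(2*(-63)*(24 - 63) + 15*(-34/56)/2) = -3233/(2*(-63)*(-39) + 15*(-34*1/56)/2) = -3233/(4914 + (15/2)*(-17/28)) = -3233/(4914 - 255/56) = -3233/274929/56 = -3233*56/274929 = -181048/274929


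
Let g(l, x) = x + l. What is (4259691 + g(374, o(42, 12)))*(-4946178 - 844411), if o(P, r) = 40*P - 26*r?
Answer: -24676207054037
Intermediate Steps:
o(P, r) = -26*r + 40*P
g(l, x) = l + x
(4259691 + g(374, o(42, 12)))*(-4946178 - 844411) = (4259691 + (374 + (-26*12 + 40*42)))*(-4946178 - 844411) = (4259691 + (374 + (-312 + 1680)))*(-5790589) = (4259691 + (374 + 1368))*(-5790589) = (4259691 + 1742)*(-5790589) = 4261433*(-5790589) = -24676207054037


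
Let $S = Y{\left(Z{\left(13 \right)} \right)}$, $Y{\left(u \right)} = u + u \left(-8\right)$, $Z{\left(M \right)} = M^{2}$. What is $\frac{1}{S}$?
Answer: $- \frac{1}{1183} \approx -0.00084531$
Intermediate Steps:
$Y{\left(u \right)} = - 7 u$ ($Y{\left(u \right)} = u - 8 u = - 7 u$)
$S = -1183$ ($S = - 7 \cdot 13^{2} = \left(-7\right) 169 = -1183$)
$\frac{1}{S} = \frac{1}{-1183} = - \frac{1}{1183}$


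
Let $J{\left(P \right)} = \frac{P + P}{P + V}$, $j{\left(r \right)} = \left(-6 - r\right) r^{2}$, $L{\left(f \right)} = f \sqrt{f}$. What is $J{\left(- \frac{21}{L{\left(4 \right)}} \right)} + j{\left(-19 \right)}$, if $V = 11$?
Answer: $\frac{314389}{67} \approx 4692.4$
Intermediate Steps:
$L{\left(f \right)} = f^{\frac{3}{2}}$
$j{\left(r \right)} = r^{2} \left(-6 - r\right)$
$J{\left(P \right)} = \frac{2 P}{11 + P}$ ($J{\left(P \right)} = \frac{P + P}{P + 11} = \frac{2 P}{11 + P}$)
$J{\left(- \frac{21}{L{\left(4 \right)}} \right)} + j{\left(-19 \right)} = \frac{2 \left(- \frac{21}{4^{\frac{3}{2}}}\right)}{11 - \frac{21}{4^{\frac{3}{2}}}} + \left(-19\right)^{2} \left(-6 - -19\right) = \frac{2 \left(- \frac{21}{8}\right)}{11 - \frac{21}{8}} + 361 \left(-6 + 19\right) = \frac{2 \left(\left(-21\right) \frac{1}{8}\right)}{11 - \frac{21}{8}} + 361 \cdot 13 = 2 \left(- \frac{21}{8}\right) \frac{1}{11 - \frac{21}{8}} + 4693 = 2 \left(- \frac{21}{8}\right) \frac{1}{\frac{67}{8}} + 4693 = 2 \left(- \frac{21}{8}\right) \frac{8}{67} + 4693 = - \frac{42}{67} + 4693 = \frac{314389}{67}$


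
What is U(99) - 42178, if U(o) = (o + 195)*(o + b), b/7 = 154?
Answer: 303860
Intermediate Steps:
b = 1078 (b = 7*154 = 1078)
U(o) = (195 + o)*(1078 + o) (U(o) = (o + 195)*(o + 1078) = (195 + o)*(1078 + o))
U(99) - 42178 = (210210 + 99² + 1273*99) - 42178 = (210210 + 9801 + 126027) - 42178 = 346038 - 42178 = 303860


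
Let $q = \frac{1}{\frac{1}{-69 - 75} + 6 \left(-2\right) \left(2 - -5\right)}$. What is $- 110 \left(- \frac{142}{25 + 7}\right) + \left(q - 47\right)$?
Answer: $\frac{42689161}{96776} \approx 441.11$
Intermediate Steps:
$q = - \frac{144}{12097}$ ($q = \frac{1}{\frac{1}{-144} - 12 \left(2 + 5\right)} = \frac{1}{- \frac{1}{144} - 84} = \frac{1}{- \frac{12097}{144}} = - \frac{144}{12097} \approx -0.011904$)
$- 110 \left(- \frac{142}{25 + 7}\right) + \left(q - 47\right) = - 110 \left(- \frac{142}{25 + 7}\right) - \frac{568703}{12097} = - 110 \left(- \frac{142}{32}\right) - \frac{568703}{12097} = - 110 \left(\left(-142\right) \frac{1}{32}\right) - \frac{568703}{12097} = \left(-110\right) \left(- \frac{71}{16}\right) - \frac{568703}{12097} = \frac{3905}{8} - \frac{568703}{12097} = \frac{42689161}{96776}$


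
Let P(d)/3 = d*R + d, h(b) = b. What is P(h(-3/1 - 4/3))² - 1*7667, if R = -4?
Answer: -6146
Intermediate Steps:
P(d) = -9*d (P(d) = 3*(d*(-4) + d) = 3*(-4*d + d) = 3*(-3*d) = -9*d)
P(h(-3/1 - 4/3))² - 1*7667 = (-9*(-3/1 - 4/3))² - 1*7667 = (-9*(-3*1 - 4*⅓))² - 7667 = (-9*(-3 - 4/3))² - 7667 = (-9*(-13/3))² - 7667 = 39² - 7667 = 1521 - 7667 = -6146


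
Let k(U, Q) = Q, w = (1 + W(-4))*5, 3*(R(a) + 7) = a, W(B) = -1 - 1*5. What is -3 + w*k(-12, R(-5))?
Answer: 641/3 ≈ 213.67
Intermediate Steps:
W(B) = -6 (W(B) = -1 - 5 = -6)
R(a) = -7 + a/3
w = -25 (w = (1 - 6)*5 = -5*5 = -25)
-3 + w*k(-12, R(-5)) = -3 - 25*(-7 + (1/3)*(-5)) = -3 - 25*(-7 - 5/3) = -3 - 25*(-26/3) = -3 + 650/3 = 641/3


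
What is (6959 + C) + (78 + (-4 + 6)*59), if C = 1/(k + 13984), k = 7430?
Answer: 153217171/21414 ≈ 7155.0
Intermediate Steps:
C = 1/21414 (C = 1/(7430 + 13984) = 1/21414 ≈ 4.6698e-5)
(6959 + C) + (78 + (-4 + 6)*59) = (6959 + 1/21414) + (78 + (-4 + 6)*59) = 149020027/21414 + (78 + 2*59) = 149020027/21414 + (78 + 118) = 149020027/21414 + 196 = 153217171/21414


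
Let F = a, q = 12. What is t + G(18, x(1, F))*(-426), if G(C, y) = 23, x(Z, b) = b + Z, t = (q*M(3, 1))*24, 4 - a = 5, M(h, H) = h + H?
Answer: -8646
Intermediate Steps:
M(h, H) = H + h
a = -1 (a = 4 - 1*5 = 4 - 5 = -1)
F = -1
t = 1152 (t = (12*(1 + 3))*24 = (12*4)*24 = 48*24 = 1152)
x(Z, b) = Z + b
t + G(18, x(1, F))*(-426) = 1152 + 23*(-426) = 1152 - 9798 = -8646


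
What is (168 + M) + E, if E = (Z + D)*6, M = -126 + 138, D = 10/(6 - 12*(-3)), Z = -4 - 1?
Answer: 1060/7 ≈ 151.43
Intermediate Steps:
Z = -5
D = 5/21 (D = 10/(6 - 2*(-18)) = 10/(6 + 36) = 10/42 = 10*(1/42) = 5/21 ≈ 0.23810)
M = 12
E = -200/7 (E = (-5 + 5/21)*6 = -100/21*6 = -200/7 ≈ -28.571)
(168 + M) + E = (168 + 12) - 200/7 = 180 - 200/7 = 1060/7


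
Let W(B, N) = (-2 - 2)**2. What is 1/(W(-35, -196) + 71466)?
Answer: 1/71482 ≈ 1.3990e-5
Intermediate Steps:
W(B, N) = 16 (W(B, N) = (-4)**2 = 16)
1/(W(-35, -196) + 71466) = 1/(16 + 71466) = 1/71482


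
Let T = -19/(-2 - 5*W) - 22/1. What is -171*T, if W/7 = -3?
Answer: 390735/103 ≈ 3793.5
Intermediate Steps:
W = -21 (W = 7*(-3) = -21)
T = -2285/103 (T = -19/(-2 - 5*(-21)) - 22/1 = -19/(-2 + 105) - 22*1 = -19/103 - 22 = -2285/103 ≈ -22.184)
-171*T = -171*(-2285/103) = 390735/103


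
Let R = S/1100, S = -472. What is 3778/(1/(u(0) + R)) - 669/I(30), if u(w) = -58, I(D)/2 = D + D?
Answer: -485651497/2200 ≈ -2.2075e+5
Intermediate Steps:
I(D) = 4*D (I(D) = 2*(D + D) = 2*(2*D) = 4*D)
R = -118/275 (R = -472/1100 = -472*1/1100 = -118/275 ≈ -0.42909)
3778/(1/(u(0) + R)) - 669/I(30) = 3778/(1/(-58 - 118/275)) - 669/(4*30) = 3778/(1/(-16068/275)) - 669/120 = 3778/(-275/16068) - 669*1/120 = 3778*(-16068/275) - 223/40 = -60704904/275 - 223/40 = -485651497/2200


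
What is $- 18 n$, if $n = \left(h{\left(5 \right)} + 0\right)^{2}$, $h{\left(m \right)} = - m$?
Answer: $-450$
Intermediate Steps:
$n = 25$ ($n = \left(\left(-1\right) 5 + 0\right)^{2} = \left(-5 + 0\right)^{2} = \left(-5\right)^{2} = 25$)
$- 18 n = \left(-18\right) 25 = -450$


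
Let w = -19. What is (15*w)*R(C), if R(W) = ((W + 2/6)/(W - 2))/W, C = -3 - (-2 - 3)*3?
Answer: -703/24 ≈ -29.292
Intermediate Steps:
C = 12 (C = -3 - (-5)*3 = -3 - 1*(-15) = -3 + 15 = 12)
R(W) = (1/3 + W)/(W*(-2 + W)) (R(W) = ((W + 2*(1/6))/(-2 + W))/W = ((W + 1/3)/(-2 + W))/W = ((1/3 + W)/(-2 + W))/W = (1/3 + W)/(W*(-2 + W)))
(15*w)*R(C) = (15*(-19))*((1/3 + 12)/(12*(-2 + 12))) = -95*37/(4*10*3) = -285*37/360 = -703/24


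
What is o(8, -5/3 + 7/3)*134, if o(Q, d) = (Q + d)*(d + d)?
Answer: 13936/9 ≈ 1548.4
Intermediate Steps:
o(Q, d) = 2*d*(Q + d) (o(Q, d) = (Q + d)*(2*d) = 2*d*(Q + d))
o(8, -5/3 + 7/3)*134 = (2*(-5/3 + 7/3)*(8 + (-5/3 + 7/3)))*134 = (2*(2/3)*(8 + 2/3))*134 = (2*(2/3)*(26/3))*134 = (104/9)*134 = 13936/9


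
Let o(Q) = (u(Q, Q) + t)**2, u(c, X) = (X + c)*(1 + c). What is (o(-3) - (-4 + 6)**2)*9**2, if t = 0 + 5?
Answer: 23085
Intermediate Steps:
t = 5
u(c, X) = (1 + c)*(X + c)
o(Q) = (5 + 2*Q + 2*Q**2)**2 (o(Q) = ((Q + Q + Q**2 + Q*Q) + 5)**2 = ((Q + Q + Q**2 + Q**2) + 5)**2 = ((2*Q + 2*Q**2) + 5)**2 = (5 + 2*Q + 2*Q**2)**2)
(o(-3) - (-4 + 6)**2)*9**2 = ((5 + 2*(-3) + 2*(-3)**2)**2 - (-4 + 6)**2)*9**2 = ((5 - 6 + 2*9)**2 - 1*2**2)*81 = ((5 - 6 + 18)**2 - 1*4)*81 = (17**2 - 4)*81 = (289 - 4)*81 = 285*81 = 23085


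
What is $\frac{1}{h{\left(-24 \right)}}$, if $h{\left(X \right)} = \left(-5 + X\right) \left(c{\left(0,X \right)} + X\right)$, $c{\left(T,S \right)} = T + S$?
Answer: $\frac{1}{1392} \approx 0.00071839$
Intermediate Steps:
$c{\left(T,S \right)} = S + T$
$h{\left(X \right)} = 2 X \left(-5 + X\right)$ ($h{\left(X \right)} = \left(-5 + X\right) \left(\left(X + 0\right) + X\right) = \left(-5 + X\right) \left(X + X\right) = \left(-5 + X\right) 2 X = 2 X \left(-5 + X\right)$)
$\frac{1}{h{\left(-24 \right)}} = \frac{1}{2 \left(-24\right) \left(-5 - 24\right)} = \frac{1}{2 \left(-24\right) \left(-29\right)} = \frac{1}{1392}$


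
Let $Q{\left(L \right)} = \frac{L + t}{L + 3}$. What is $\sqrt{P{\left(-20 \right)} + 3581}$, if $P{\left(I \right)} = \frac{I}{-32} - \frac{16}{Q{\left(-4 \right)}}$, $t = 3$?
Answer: $\frac{5 \sqrt{2282}}{4} \approx 59.713$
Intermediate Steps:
$Q{\left(L \right)} = 1$ ($Q{\left(L \right)} = \frac{L + 3}{L + 3} = \frac{3 + L}{3 + L} = 1$)
$P{\left(I \right)} = -16 - \frac{I}{32}$ ($P{\left(I \right)} = \frac{I}{-32} - \frac{16}{1} = I \left(- \frac{1}{32}\right) - 16 = - \frac{I}{32} - 16 = -16 - \frac{I}{32}$)
$\sqrt{P{\left(-20 \right)} + 3581} = \sqrt{\left(-16 - - \frac{5}{8}\right) + 3581} = \sqrt{\left(-16 + \frac{5}{8}\right) + 3581} = \sqrt{- \frac{123}{8} + 3581} = \sqrt{\frac{28525}{8}} = \frac{5 \sqrt{2282}}{4}$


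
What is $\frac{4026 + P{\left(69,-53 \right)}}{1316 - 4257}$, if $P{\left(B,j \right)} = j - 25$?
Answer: $- \frac{3948}{2941} \approx -1.3424$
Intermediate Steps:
$P{\left(B,j \right)} = -25 + j$
$\frac{4026 + P{\left(69,-53 \right)}}{1316 - 4257} = \frac{4026 - 78}{1316 - 4257} = \frac{4026 - 78}{-2941} = 3948 \left(- \frac{1}{2941}\right) = - \frac{3948}{2941}$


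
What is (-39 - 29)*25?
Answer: -1700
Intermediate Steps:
(-39 - 29)*25 = -68*25 = -1700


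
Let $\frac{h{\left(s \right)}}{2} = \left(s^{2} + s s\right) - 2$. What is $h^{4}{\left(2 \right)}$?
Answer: $20736$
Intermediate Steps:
$h{\left(s \right)} = -4 + 4 s^{2}$ ($h{\left(s \right)} = 2 \left(\left(s^{2} + s s\right) - 2\right) = 2 \left(\left(s^{2} + s^{2}\right) - 2\right) = 2 \left(2 s^{2} - 2\right) = 2 \left(-2 + 2 s^{2}\right) = -4 + 4 s^{2}$)
$h^{4}{\left(2 \right)} = \left(-4 + 4 \cdot 2^{2}\right)^{4} = \left(-4 + 4 \cdot 4\right)^{4} = \left(-4 + 16\right)^{4} = 12^{4} = 20736$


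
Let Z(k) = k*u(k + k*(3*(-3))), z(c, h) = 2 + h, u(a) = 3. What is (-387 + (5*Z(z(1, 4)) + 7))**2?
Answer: 84100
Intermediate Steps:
Z(k) = 3*k (Z(k) = k*3 = 3*k)
(-387 + (5*Z(z(1, 4)) + 7))**2 = (-387 + (5*(3*(2 + 4)) + 7))**2 = (-387 + (5*(3*6) + 7))**2 = (-387 + (5*18 + 7))**2 = (-387 + (90 + 7))**2 = (-387 + 97)**2 = (-290)**2 = 84100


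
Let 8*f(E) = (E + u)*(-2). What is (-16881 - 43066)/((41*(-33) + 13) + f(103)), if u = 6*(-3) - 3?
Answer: 119894/2721 ≈ 44.063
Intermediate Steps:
u = -21 (u = -18 - 3 = -21)
f(E) = 21/4 - E/4 (f(E) = ((E - 21)*(-2))/8 = ((-21 + E)*(-2))/8 = (42 - 2*E)/8 = 21/4 - E/4)
(-16881 - 43066)/((41*(-33) + 13) + f(103)) = (-16881 - 43066)/((41*(-33) + 13) + (21/4 - ¼*103)) = -59947/((-1353 + 13) + (21/4 - 103/4)) = -59947/(-1340 - 41/2) = -59947/(-2721/2) = -59947*(-2/2721) = 119894/2721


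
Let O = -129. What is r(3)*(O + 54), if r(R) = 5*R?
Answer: -1125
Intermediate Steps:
r(3)*(O + 54) = (5*3)*(-129 + 54) = 15*(-75) = -1125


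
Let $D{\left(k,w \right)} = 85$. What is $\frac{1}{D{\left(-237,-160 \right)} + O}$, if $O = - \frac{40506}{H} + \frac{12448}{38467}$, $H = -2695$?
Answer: $\frac{9424415}{945774517} \approx 0.0099648$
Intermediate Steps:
$O = \frac{144699242}{9424415}$ ($O = - \frac{40506}{-2695} + \frac{12448}{38467} = \left(-40506\right) \left(- \frac{1}{2695}\right) + 12448 \cdot \frac{1}{38467} = \frac{40506}{2695} + \frac{12448}{38467} = \frac{144699242}{9424415} \approx 15.354$)
$\frac{1}{D{\left(-237,-160 \right)} + O} = \frac{1}{85 + \frac{144699242}{9424415}} = \frac{1}{\frac{945774517}{9424415}} = \frac{9424415}{945774517}$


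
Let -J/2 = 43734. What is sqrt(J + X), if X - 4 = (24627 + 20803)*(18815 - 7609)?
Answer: 2*sqrt(127250279) ≈ 22561.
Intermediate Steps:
J = -87468 (J = -2*43734 = -87468)
X = 509088584 (X = 4 + (24627 + 20803)*(18815 - 7609) = 4 + 45430*11206 = 4 + 509088580 = 509088584)
sqrt(J + X) = sqrt(-87468 + 509088584) = sqrt(509001116) = 2*sqrt(127250279)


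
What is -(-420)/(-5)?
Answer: -84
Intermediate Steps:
-(-420)/(-5) = -(-420)*(-1)/5 = -84*1 = -84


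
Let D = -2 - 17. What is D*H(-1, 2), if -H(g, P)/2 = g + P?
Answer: 38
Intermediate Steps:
H(g, P) = -2*P - 2*g (H(g, P) = -2*(g + P) = -2*(P + g) = -2*P - 2*g)
D = -19
D*H(-1, 2) = -19*(-2*2 - 2*(-1)) = -19*(-4 + 2) = -19*(-2) = 38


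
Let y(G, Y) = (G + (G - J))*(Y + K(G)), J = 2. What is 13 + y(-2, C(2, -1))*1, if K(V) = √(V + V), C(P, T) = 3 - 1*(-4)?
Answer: -29 - 12*I ≈ -29.0 - 12.0*I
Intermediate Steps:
C(P, T) = 7 (C(P, T) = 3 + 4 = 7)
K(V) = √2*√V (K(V) = √(2*V) = √2*√V)
y(G, Y) = (-2 + 2*G)*(Y + √2*√G) (y(G, Y) = (G + (G - 1*2))*(Y + √2*√G) = (G + (G - 2))*(Y + √2*√G) = (G + (-2 + G))*(Y + √2*√G) = (-2 + 2*G)*(Y + √2*√G))
13 + y(-2, C(2, -1))*1 = 13 + (-2*7 - 2*√2*√(-2) + 2*(-2)*7 + 2*√2*(-2)^(3/2))*1 = 13 + (-14 - 2*√2*I*√2 - 28 + 2*√2*(-2*I*√2))*1 = 13 + (-14 - 4*I - 28 - 8*I)*1 = 13 + (-42 - 12*I)*1 = 13 + (-42 - 12*I) = -29 - 12*I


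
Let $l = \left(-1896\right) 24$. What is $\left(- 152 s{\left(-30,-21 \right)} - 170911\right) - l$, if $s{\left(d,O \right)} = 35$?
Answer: $-130727$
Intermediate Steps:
$l = -45504$
$\left(- 152 s{\left(-30,-21 \right)} - 170911\right) - l = \left(\left(-152\right) 35 - 170911\right) - -45504 = \left(-5320 - 170911\right) + 45504 = -176231 + 45504 = -130727$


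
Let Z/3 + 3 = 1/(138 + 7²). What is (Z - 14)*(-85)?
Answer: 21490/11 ≈ 1953.6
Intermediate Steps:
Z = -1680/187 (Z = -9 + 3/(138 + 7²) = -9 + 3/(138 + 49) = -9 + 3/187 = -1680/187 ≈ -8.9840)
(Z - 14)*(-85) = (-1680/187 - 14)*(-85) = -4298/187*(-85) = 21490/11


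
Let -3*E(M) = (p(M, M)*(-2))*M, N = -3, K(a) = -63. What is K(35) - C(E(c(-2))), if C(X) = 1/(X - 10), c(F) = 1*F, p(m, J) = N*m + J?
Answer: -2895/46 ≈ -62.935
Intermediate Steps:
p(m, J) = J - 3*m (p(m, J) = -3*m + J = J - 3*m)
c(F) = F
E(M) = -4*M²/3 (E(M) = -(M - 3*M)*(-2)*M/3 = --2*M*(-2)*M/3 = -4*M*M/3 = -4*M²/3)
C(X) = 1/(-10 + X)
K(35) - C(E(c(-2))) = -63 - 1/(-10 - 4/3*(-2)²) = -63 - 1/(-10 - 4/3*4) = -63 - 1/(-10 - 16/3) = -63 - 1/(-46/3) = -63 - 1*(-3/46) = -63 + 3/46 = -2895/46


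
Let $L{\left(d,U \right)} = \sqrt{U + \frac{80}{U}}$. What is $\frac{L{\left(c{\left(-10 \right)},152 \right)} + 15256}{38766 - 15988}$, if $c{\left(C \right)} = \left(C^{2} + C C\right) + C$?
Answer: $\frac{7628}{11389} + \frac{3 \sqrt{6118}}{432782} \approx 0.67031$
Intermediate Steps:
$c{\left(C \right)} = C + 2 C^{2}$ ($c{\left(C \right)} = \left(C^{2} + C^{2}\right) + C = 2 C^{2} + C = C + 2 C^{2}$)
$\frac{L{\left(c{\left(-10 \right)},152 \right)} + 15256}{38766 - 15988} = \frac{\sqrt{152 + \frac{80}{152}} + 15256}{38766 - 15988} = \frac{\sqrt{152 + 80 \cdot \frac{1}{152}} + 15256}{22778} = \left(\sqrt{152 + \frac{10}{19}} + 15256\right) \frac{1}{22778} = \left(\sqrt{\frac{2898}{19}} + 15256\right) \frac{1}{22778} = \left(\frac{3 \sqrt{6118}}{19} + 15256\right) \frac{1}{22778} = \left(15256 + \frac{3 \sqrt{6118}}{19}\right) \frac{1}{22778} = \frac{7628}{11389} + \frac{3 \sqrt{6118}}{432782}$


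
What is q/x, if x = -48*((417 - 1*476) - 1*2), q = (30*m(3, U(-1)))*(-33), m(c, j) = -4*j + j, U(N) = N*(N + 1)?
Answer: 0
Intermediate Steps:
U(N) = N*(1 + N)
m(c, j) = -3*j
q = 0 (q = (30*(-(-3)*(1 - 1)))*(-33) = (30*(-(-3)*0))*(-33) = (30*(-3*0))*(-33) = (30*0)*(-33) = 0*(-33) = 0)
x = 2928 (x = -48*((417 - 476) - 2) = -48*(-59 - 2) = -48*(-61) = 2928)
q/x = 0/2928 = 0*(1/2928) = 0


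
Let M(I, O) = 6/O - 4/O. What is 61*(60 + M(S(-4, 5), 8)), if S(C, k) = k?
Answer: 14701/4 ≈ 3675.3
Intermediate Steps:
M(I, O) = 2/O
61*(60 + M(S(-4, 5), 8)) = 61*(60 + 2/8) = 61*(60 + 2*(⅛)) = 61*(60 + ¼) = 61*(241/4) = 14701/4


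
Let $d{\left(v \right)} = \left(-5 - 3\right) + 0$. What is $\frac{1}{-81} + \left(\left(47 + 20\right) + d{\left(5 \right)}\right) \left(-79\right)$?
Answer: $- \frac{377542}{81} \approx -4661.0$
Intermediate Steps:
$d{\left(v \right)} = -8$ ($d{\left(v \right)} = -8 + 0 = -8$)
$\frac{1}{-81} + \left(\left(47 + 20\right) + d{\left(5 \right)}\right) \left(-79\right) = \frac{1}{-81} + \left(\left(47 + 20\right) - 8\right) \left(-79\right) = - \frac{1}{81} + \left(67 - 8\right) \left(-79\right) = - \frac{1}{81} + 59 \left(-79\right) = - \frac{1}{81} - 4661 = - \frac{377542}{81}$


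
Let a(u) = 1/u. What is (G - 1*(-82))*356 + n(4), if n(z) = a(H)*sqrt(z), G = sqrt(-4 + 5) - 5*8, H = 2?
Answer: 15309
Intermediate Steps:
a(u) = 1/u
G = -39 (G = sqrt(1) - 40 = 1 - 40 = -39)
n(z) = sqrt(z)/2
(G - 1*(-82))*356 + n(4) = (-39 - 1*(-82))*356 + sqrt(4)/2 = (-39 + 82)*356 + (1/2)*2 = 43*356 + 1 = 15308 + 1 = 15309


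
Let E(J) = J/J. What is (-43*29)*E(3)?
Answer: -1247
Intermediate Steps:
E(J) = 1
(-43*29)*E(3) = -43*29*1 = -1247*1 = -1247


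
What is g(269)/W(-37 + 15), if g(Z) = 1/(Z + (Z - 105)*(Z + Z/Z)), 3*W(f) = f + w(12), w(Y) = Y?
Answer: -3/445490 ≈ -6.7342e-6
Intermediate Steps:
W(f) = 4 + f/3 (W(f) = (f + 12)/3 = (12 + f)/3 = 4 + f/3)
g(Z) = 1/(Z + (1 + Z)*(-105 + Z)) (g(Z) = 1/(Z + (-105 + Z)*(Z + 1)) = 1/(Z + (-105 + Z)*(1 + Z)) = 1/(Z + (1 + Z)*(-105 + Z)))
g(269)/W(-37 + 15) = 1/((-105 + 269² - 103*269)*(4 + (-37 + 15)/3)) = 1/((-105 + 72361 - 27707)*(4 + (⅓)*(-22))) = 1/(44549*(4 - 22/3)) = 1/(44549*(-10/3)) = (1/44549)*(-3/10) = -3/445490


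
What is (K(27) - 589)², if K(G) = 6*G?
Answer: 182329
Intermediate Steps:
(K(27) - 589)² = (6*27 - 589)² = (162 - 589)² = (-427)² = 182329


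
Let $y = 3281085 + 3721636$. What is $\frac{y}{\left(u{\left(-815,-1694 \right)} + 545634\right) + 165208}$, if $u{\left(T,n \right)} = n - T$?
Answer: $\frac{7002721}{709963} \approx 9.8635$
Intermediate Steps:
$y = 7002721$
$\frac{y}{\left(u{\left(-815,-1694 \right)} + 545634\right) + 165208} = \frac{7002721}{\left(\left(-1694 - -815\right) + 545634\right) + 165208} = \frac{7002721}{\left(\left(-1694 + 815\right) + 545634\right) + 165208} = \frac{7002721}{\left(-879 + 545634\right) + 165208} = \frac{7002721}{544755 + 165208} = \frac{7002721}{709963}$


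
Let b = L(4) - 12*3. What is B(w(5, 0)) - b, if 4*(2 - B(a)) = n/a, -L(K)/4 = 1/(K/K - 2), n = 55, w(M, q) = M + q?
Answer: 125/4 ≈ 31.250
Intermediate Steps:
L(K) = 4 (L(K) = -4/(K/K - 2) = -4/(1 - 2) = -4/(-1) = -4*(-1) = 4)
B(a) = 2 - 55/(4*a)
b = -32 (b = 4 - 12*3 = 4 - 36 = -32)
B(w(5, 0)) - b = (2 - 55/(4*(5 + 0))) - 1*(-32) = (2 - 55/4/5) + 32 = (2 - 55/4*1/5) + 32 = (2 - 11/4) + 32 = -3/4 + 32 = 125/4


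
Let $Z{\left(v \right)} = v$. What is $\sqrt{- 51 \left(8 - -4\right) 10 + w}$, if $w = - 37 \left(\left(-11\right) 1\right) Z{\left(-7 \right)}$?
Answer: $i \sqrt{8969} \approx 94.705 i$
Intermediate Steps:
$w = -2849$ ($w = - 37 \left(\left(-11\right) 1\right) \left(-7\right) = \left(-37\right) \left(-11\right) \left(-7\right) = 407 \left(-7\right) = -2849$)
$\sqrt{- 51 \left(8 - -4\right) 10 + w} = \sqrt{- 51 \left(8 - -4\right) 10 - 2849} = \sqrt{- 51 \left(8 + 4\right) 10 - 2849} = \sqrt{\left(-51\right) 12 \cdot 10 - 2849} = \sqrt{\left(-612\right) 10 - 2849} = \sqrt{-6120 - 2849} = \sqrt{-8969} = i \sqrt{8969}$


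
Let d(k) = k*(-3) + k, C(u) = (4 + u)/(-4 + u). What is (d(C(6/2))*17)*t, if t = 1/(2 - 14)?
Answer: -119/6 ≈ -19.833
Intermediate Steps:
C(u) = (4 + u)/(-4 + u)
t = -1/12 (t = 1/(-12) = -1/12 ≈ -0.083333)
d(k) = -2*k (d(k) = -3*k + k = -2*k)
(d(C(6/2))*17)*t = (-2*(4 + 6/2)/(-4 + 6/2)*17)*(-1/12) = (-2*(4 + 6*(½))/(-4 + 6*(½))*17)*(-1/12) = (-2*(4 + 3)/(-4 + 3)*17)*(-1/12) = (-2*7/(-1)*17)*(-1/12) = (-(-2)*7*17)*(-1/12) = (-2*(-7)*17)*(-1/12) = (14*17)*(-1/12) = 238*(-1/12) = -119/6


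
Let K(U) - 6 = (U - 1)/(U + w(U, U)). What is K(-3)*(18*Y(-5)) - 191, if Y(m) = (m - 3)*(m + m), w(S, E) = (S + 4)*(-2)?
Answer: 9601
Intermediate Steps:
w(S, E) = -8 - 2*S (w(S, E) = (4 + S)*(-2) = -8 - 2*S)
Y(m) = 2*m*(-3 + m) (Y(m) = (-3 + m)*(2*m) = 2*m*(-3 + m))
K(U) = 6 + (-1 + U)/(-8 - U) (K(U) = 6 + (U - 1)/(U + (-8 - 2*U)) = 6 + (-1 + U)/(-8 - U))
K(-3)*(18*Y(-5)) - 191 = ((49 + 5*(-3))/(8 - 3))*(18*(2*(-5)*(-3 - 5))) - 191 = ((49 - 15)/5)*(18*(2*(-5)*(-8))) - 191 = ((1/5)*34)*(18*80) - 191 = (34/5)*1440 - 191 = 9792 - 191 = 9601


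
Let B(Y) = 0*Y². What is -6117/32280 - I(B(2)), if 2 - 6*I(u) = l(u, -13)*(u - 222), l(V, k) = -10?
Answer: 11926723/32280 ≈ 369.48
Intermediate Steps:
B(Y) = 0
I(u) = -1109/3 + 5*u/3 (I(u) = ⅓ - (-5)*(u - 222)/3 = ⅓ - (-5)*(-222 + u)/3 = ⅓ - (2220 - 10*u)/6 = ⅓ + (-370 + 5*u/3) = -1109/3 + 5*u/3)
-6117/32280 - I(B(2)) = -6117/32280 - (-1109/3 + (5/3)*0) = -6117*1/32280 - (-1109/3 + 0) = -2039/10760 - 1*(-1109/3) = -2039/10760 + 1109/3 = 11926723/32280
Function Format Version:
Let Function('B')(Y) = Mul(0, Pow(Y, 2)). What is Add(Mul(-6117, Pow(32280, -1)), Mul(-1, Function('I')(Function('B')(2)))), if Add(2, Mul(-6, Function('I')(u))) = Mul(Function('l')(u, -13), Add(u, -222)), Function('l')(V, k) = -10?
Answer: Rational(11926723, 32280) ≈ 369.48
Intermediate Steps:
Function('B')(Y) = 0
Function('I')(u) = Add(Rational(-1109, 3), Mul(Rational(5, 3), u)) (Function('I')(u) = Add(Rational(1, 3), Mul(Rational(-1, 6), Mul(-10, Add(u, -222)))) = Add(Rational(1, 3), Mul(Rational(-1, 6), Mul(-10, Add(-222, u)))) = Add(Rational(1, 3), Mul(Rational(-1, 6), Add(2220, Mul(-10, u)))) = Add(Rational(1, 3), Add(-370, Mul(Rational(5, 3), u))) = Add(Rational(-1109, 3), Mul(Rational(5, 3), u)))
Add(Mul(-6117, Pow(32280, -1)), Mul(-1, Function('I')(Function('B')(2)))) = Add(Mul(-6117, Pow(32280, -1)), Mul(-1, Add(Rational(-1109, 3), Mul(Rational(5, 3), 0)))) = Add(Mul(-6117, Rational(1, 32280)), Mul(-1, Add(Rational(-1109, 3), 0))) = Add(Rational(-2039, 10760), Mul(-1, Rational(-1109, 3))) = Add(Rational(-2039, 10760), Rational(1109, 3)) = Rational(11926723, 32280)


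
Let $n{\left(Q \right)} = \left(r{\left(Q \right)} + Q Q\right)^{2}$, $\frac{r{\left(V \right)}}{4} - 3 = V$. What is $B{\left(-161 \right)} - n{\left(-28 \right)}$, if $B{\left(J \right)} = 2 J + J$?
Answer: $-468339$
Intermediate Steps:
$r{\left(V \right)} = 12 + 4 V$
$B{\left(J \right)} = 3 J$
$n{\left(Q \right)} = \left(12 + Q^{2} + 4 Q\right)^{2}$ ($n{\left(Q \right)} = \left(\left(12 + 4 Q\right) + Q Q\right)^{2} = \left(\left(12 + 4 Q\right) + Q^{2}\right)^{2} = \left(12 + Q^{2} + 4 Q\right)^{2}$)
$B{\left(-161 \right)} - n{\left(-28 \right)} = 3 \left(-161\right) - \left(12 + \left(-28\right)^{2} + 4 \left(-28\right)\right)^{2} = -483 - \left(12 + 784 - 112\right)^{2} = -483 - 684^{2} = -483 - 467856 = -468339$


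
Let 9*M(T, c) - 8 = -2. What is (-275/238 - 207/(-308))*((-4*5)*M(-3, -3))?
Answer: 25310/3927 ≈ 6.4451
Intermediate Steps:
M(T, c) = ⅔ (M(T, c) = 8/9 + (⅑)*(-2) = 8/9 - 2/9 = ⅔)
(-275/238 - 207/(-308))*((-4*5)*M(-3, -3)) = (-275/238 - 207/(-308))*(-4*5*(⅔)) = (-275*1/238 - 207*(-1/308))*(-20*⅔) = (-275/238 + 207/308)*(-40/3) = -2531/5236*(-40/3) = 25310/3927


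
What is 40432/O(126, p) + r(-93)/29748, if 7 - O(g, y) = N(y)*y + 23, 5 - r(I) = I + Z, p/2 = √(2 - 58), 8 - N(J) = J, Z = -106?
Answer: 2*(17*√14 + 3132089*I)/(2479*(-15*I + 2*√14)) ≈ -134.89 + 67.297*I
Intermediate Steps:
N(J) = 8 - J
p = 4*I*√14 (p = 2*√(2 - 58) = 2*√(-56) = 2*(2*I*√14) = 4*I*√14 ≈ 14.967*I)
r(I) = 111 - I (r(I) = 5 - (I - 106) = 5 - (-106 + I) = 5 + (106 - I) = 111 - I)
O(g, y) = -16 - y*(8 - y) (O(g, y) = 7 - ((8 - y)*y + 23) = 7 - (y*(8 - y) + 23) = 7 - (23 + y*(8 - y)) = 7 + (-23 - y*(8 - y)) = -16 - y*(8 - y))
40432/O(126, p) + r(-93)/29748 = 40432/(-16 + (4*I*√14)*(-8 + 4*I*√14)) + (111 - 1*(-93))/29748 = 40432/(-16 + 4*I*√14*(-8 + 4*I*√14)) + (111 + 93)*(1/29748) = 40432/(-16 + 4*I*√14*(-8 + 4*I*√14)) + 204*(1/29748) = 40432/(-16 + 4*I*√14*(-8 + 4*I*√14)) + 17/2479 = 17/2479 + 40432/(-16 + 4*I*√14*(-8 + 4*I*√14))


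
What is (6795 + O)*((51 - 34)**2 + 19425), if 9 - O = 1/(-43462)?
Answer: 2914867180793/21731 ≈ 1.3413e+8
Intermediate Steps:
O = 391159/43462 (O = 9 - 1/(-43462) = 9 - 1*(-1/43462) = 9 + 1/43462 = 391159/43462 ≈ 9.0000)
(6795 + O)*((51 - 34)**2 + 19425) = (6795 + 391159/43462)*((51 - 34)**2 + 19425) = 295715449*(17**2 + 19425)/43462 = 295715449*(289 + 19425)/43462 = (295715449/43462)*19714 = 2914867180793/21731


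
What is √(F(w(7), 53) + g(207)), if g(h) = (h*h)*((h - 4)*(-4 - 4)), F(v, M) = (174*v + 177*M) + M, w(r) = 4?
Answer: I*√69576646 ≈ 8341.3*I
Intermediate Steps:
F(v, M) = 174*v + 178*M
g(h) = h²*(32 - 8*h) (g(h) = h²*((-4 + h)*(-8)) = h²*(32 - 8*h))
√(F(w(7), 53) + g(207)) = √((174*4 + 178*53) + 8*207²*(4 - 1*207)) = √((696 + 9434) + 8*42849*(4 - 207)) = √(10130 + 8*42849*(-203)) = √(10130 - 69586776) = √(-69576646) = I*√69576646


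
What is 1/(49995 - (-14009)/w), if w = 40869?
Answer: 40869/2043259664 ≈ 2.0002e-5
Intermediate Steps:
1/(49995 - (-14009)/w) = 1/(49995 - (-14009)/40869) = 1/(49995 - 1*(-14009/40869)) = 1/(49995 + 14009/40869) = 1/(2043259664/40869) = 40869/2043259664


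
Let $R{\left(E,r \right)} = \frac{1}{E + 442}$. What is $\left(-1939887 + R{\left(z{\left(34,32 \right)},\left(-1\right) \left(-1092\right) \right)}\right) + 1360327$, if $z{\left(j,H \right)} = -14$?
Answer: $- \frac{248051679}{428} \approx -5.7956 \cdot 10^{5}$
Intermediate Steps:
$R{\left(E,r \right)} = \frac{1}{442 + E}$
$\left(-1939887 + R{\left(z{\left(34,32 \right)},\left(-1\right) \left(-1092\right) \right)}\right) + 1360327 = \left(-1939887 + \frac{1}{442 - 14}\right) + 1360327 = \left(-1939887 + \frac{1}{428}\right) + 1360327 = - \frac{830271635}{428} + 1360327 = - \frac{248051679}{428}$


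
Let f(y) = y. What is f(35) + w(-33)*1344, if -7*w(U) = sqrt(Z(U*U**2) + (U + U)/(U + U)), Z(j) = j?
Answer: 35 - 768*I*sqrt(2246) ≈ 35.0 - 36397.0*I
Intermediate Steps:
w(U) = -sqrt(1 + U**3)/7 (w(U) = -sqrt(U*U**2 + (U + U)/(U + U))/7 = -sqrt(U**3 + (2*U)/((2*U)))/7 = -sqrt(U**3 + (2*U)*(1/(2*U)))/7 = -sqrt(U**3 + 1)/7 = -sqrt(1 + U**3)/7)
f(35) + w(-33)*1344 = 35 - sqrt(1 + (-33)**3)/7*1344 = 35 - sqrt(1 - 35937)/7*1344 = 35 - 4*I*sqrt(2246)/7*1344 = 35 - 768*I*sqrt(2246)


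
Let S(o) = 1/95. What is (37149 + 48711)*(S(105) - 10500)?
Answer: -17129052828/19 ≈ -9.0153e+8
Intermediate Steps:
S(o) = 1/95
(37149 + 48711)*(S(105) - 10500) = (37149 + 48711)*(1/95 - 10500) = 85860*(-997499/95) = -17129052828/19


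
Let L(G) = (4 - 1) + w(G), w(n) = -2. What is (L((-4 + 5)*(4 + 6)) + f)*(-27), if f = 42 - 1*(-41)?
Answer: -2268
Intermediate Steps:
f = 83 (f = 42 + 41 = 83)
L(G) = 1 (L(G) = (4 - 1) - 2 = 3 - 2 = 1)
(L((-4 + 5)*(4 + 6)) + f)*(-27) = (1 + 83)*(-27) = 84*(-27) = -2268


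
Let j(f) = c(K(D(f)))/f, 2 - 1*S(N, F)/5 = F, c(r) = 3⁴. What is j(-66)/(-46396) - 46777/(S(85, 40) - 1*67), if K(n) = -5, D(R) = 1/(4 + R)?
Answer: 47745852163/262322984 ≈ 182.01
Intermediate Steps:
c(r) = 81
S(N, F) = 10 - 5*F
j(f) = 81/f
j(-66)/(-46396) - 46777/(S(85, 40) - 1*67) = (81/(-66))/(-46396) - 46777/((10 - 5*40) - 1*67) = (81*(-1/66))*(-1/46396) - 46777/((10 - 200) - 67) = -27/22*(-1/46396) - 46777/(-190 - 67) = 27/1020712 - 46777/(-257) = 27/1020712 - 46777*(-1/257) = 27/1020712 + 46777/257 = 47745852163/262322984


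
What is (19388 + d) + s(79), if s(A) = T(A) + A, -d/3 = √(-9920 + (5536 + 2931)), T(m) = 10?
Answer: 19477 - 3*I*√1453 ≈ 19477.0 - 114.35*I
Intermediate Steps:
d = -3*I*√1453 (d = -3*√(-9920 + (5536 + 2931)) = -3*√(-9920 + 8467) = -3*I*√1453 ≈ -114.35*I)
s(A) = 10 + A
(19388 + d) + s(79) = (19388 - 3*I*√1453) + (10 + 79) = (19388 - 3*I*√1453) + 89 = 19477 - 3*I*√1453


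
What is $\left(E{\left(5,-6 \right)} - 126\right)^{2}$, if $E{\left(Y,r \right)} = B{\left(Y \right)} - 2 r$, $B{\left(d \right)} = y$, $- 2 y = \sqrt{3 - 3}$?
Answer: $12996$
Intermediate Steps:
$y = 0$ ($y = - \frac{\sqrt{3 - 3}}{2} = - \frac{\sqrt{0}}{2} = \left(- \frac{1}{2}\right) 0 = 0$)
$B{\left(d \right)} = 0$
$E{\left(Y,r \right)} = - 2 r$ ($E{\left(Y,r \right)} = 0 - 2 r = - 2 r$)
$\left(E{\left(5,-6 \right)} - 126\right)^{2} = \left(\left(-2\right) \left(-6\right) - 126\right)^{2} = \left(12 - 126\right)^{2} = \left(-114\right)^{2} = 12996$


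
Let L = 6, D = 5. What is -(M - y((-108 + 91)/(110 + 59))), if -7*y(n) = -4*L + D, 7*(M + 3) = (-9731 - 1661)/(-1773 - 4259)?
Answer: 14368/2639 ≈ 5.4445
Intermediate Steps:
M = -7205/2639 (M = -3 + ((-9731 - 1661)/(-1773 - 4259))/7 = -3 + (-11392/(-6032))/7 = -3 + (-11392*(-1/6032))/7 = -3 + (⅐)*(712/377) = -3 + 712/2639 = -7205/2639 ≈ -2.7302)
y(n) = 19/7 (y(n) = -(-4*6 + 5)/7 = -(-24 + 5)/7 = -⅐*(-19) = 19/7)
-(M - y((-108 + 91)/(110 + 59))) = -(-7205/2639 - 1*19/7) = -(-7205/2639 - 19/7) = -1*(-14368/2639) = 14368/2639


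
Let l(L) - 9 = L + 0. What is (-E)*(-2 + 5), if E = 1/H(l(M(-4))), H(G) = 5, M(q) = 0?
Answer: -3/5 ≈ -0.60000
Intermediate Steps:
l(L) = 9 + L (l(L) = 9 + (L + 0) = 9 + L)
E = 1/5 ≈ 0.20000
(-E)*(-2 + 5) = (-1*1/5)*(-2 + 5) = -1/5*3 = -3/5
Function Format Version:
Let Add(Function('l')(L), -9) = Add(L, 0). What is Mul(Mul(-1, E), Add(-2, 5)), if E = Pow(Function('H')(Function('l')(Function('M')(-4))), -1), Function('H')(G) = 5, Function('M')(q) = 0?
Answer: Rational(-3, 5) ≈ -0.60000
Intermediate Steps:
Function('l')(L) = Add(9, L) (Function('l')(L) = Add(9, Add(L, 0)) = Add(9, L))
E = Rational(1, 5) (E = Pow(5, -1) = Rational(1, 5) ≈ 0.20000)
Mul(Mul(-1, E), Add(-2, 5)) = Mul(Mul(-1, Rational(1, 5)), Add(-2, 5)) = Mul(Rational(-1, 5), 3) = Rational(-3, 5)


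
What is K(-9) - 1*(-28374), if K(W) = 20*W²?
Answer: 29994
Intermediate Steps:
K(-9) - 1*(-28374) = 20*(-9)² - 1*(-28374) = 20*81 + 28374 = 1620 + 28374 = 29994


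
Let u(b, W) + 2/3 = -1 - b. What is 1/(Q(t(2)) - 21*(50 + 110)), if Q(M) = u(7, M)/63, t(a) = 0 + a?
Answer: -189/635066 ≈ -0.00029761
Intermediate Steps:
u(b, W) = -5/3 - b (u(b, W) = -⅔ + (-1 - b) = -5/3 - b)
t(a) = a
Q(M) = -26/189 (Q(M) = (-5/3 - 1*7)/63 = (-5/3 - 7)*(1/63) = -26/3*1/63 = -26/189)
1/(Q(t(2)) - 21*(50 + 110)) = 1/(-26/189 - 21*(50 + 110)) = 1/(-26/189 - 21*160) = 1/(-26/189 - 3360) = 1/(-635066/189) = -189/635066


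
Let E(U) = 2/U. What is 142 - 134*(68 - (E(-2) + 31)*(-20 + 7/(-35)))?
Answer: -90174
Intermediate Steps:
142 - 134*(68 - (E(-2) + 31)*(-20 + 7/(-35))) = 142 - 134*(68 - (2/(-2) + 31)*(-20 + 7/(-35))) = 142 - 134*(68 - (2*(-½) + 31)*(-20 + 7*(-1/35))) = 142 - 134*(68 - (-1 + 31)*(-20 - ⅕)) = 142 - 134*(68 - 30*(-101)/5) = 142 - 134*(68 - 1*(-606)) = 142 - 134*(68 + 606) = 142 - 134*674 = 142 - 90316 = -90174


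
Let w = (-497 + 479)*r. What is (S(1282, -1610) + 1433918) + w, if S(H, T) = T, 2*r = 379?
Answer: 1428897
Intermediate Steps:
r = 379/2 (r = (½)*379 = 379/2 ≈ 189.50)
w = -3411 (w = (-497 + 479)*(379/2) = -18*379/2 = -3411)
(S(1282, -1610) + 1433918) + w = (-1610 + 1433918) - 3411 = 1432308 - 3411 = 1428897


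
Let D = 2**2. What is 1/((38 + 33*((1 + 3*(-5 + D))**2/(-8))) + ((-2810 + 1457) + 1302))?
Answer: -2/59 ≈ -0.033898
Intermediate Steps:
D = 4
1/((38 + 33*((1 + 3*(-5 + D))**2/(-8))) + ((-2810 + 1457) + 1302)) = 1/((38 + 33*((1 + 3*(-5 + 4))**2/(-8))) + ((-2810 + 1457) + 1302)) = 1/((38 + 33*((1 + 3*(-1))**2*(-1/8))) + (-1353 + 1302)) = 1/((38 + 33*((1 - 3)**2*(-1/8))) - 51) = 1/((38 + 33*((-2)**2*(-1/8))) - 51) = 1/((38 + 33*(4*(-1/8))) - 51) = 1/((38 + 33*(-1/2)) - 51) = 1/((38 - 33/2) - 51) = 1/(43/2 - 51) = 1/(-59/2) = -2/59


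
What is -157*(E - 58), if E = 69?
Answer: -1727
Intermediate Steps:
-157*(E - 58) = -157*(69 - 58) = -157*11 = -1727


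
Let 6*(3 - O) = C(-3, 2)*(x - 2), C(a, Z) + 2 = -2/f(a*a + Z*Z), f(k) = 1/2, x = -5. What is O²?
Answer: 16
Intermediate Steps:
f(k) = ½
C(a, Z) = -6 (C(a, Z) = -2 - 2/½ = -2 - 2*2 = -2 - 4 = -6)
O = -4 (O = 3 - (-1)*(-5 - 2) = 3 - (-1)*(-7) = 3 - ⅙*42 = 3 - 7 = -4)
O² = (-4)² = 16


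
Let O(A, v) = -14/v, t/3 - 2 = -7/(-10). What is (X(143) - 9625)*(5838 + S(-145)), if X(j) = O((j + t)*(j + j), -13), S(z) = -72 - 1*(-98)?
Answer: -733650904/13 ≈ -5.6435e+7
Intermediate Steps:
S(z) = 26 (S(z) = -72 + 98 = 26)
t = 81/10 (t = 6 + 3*(-7/(-10)) = 6 + 3*(-7*(-⅒)) = 6 + 3*(7/10) = 6 + 21/10 = 81/10 ≈ 8.1000)
X(j) = 14/13 (X(j) = -14/(-13) = -14*(-1/13) = 14/13)
(X(143) - 9625)*(5838 + S(-145)) = (14/13 - 9625)*(5838 + 26) = -125111/13*5864 = -733650904/13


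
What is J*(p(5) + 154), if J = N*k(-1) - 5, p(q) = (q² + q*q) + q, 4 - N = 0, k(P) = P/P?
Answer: -209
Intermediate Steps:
k(P) = 1
N = 4 (N = 4 - 1*0 = 4 + 0 = 4)
p(q) = q + 2*q² (p(q) = (q² + q²) + q = 2*q² + q = q + 2*q²)
J = -1 (J = 4*1 - 5 = 4 - 5 = -1)
J*(p(5) + 154) = -(5*(1 + 2*5) + 154) = -(5*(1 + 10) + 154) = -(5*11 + 154) = -(55 + 154) = -1*209 = -209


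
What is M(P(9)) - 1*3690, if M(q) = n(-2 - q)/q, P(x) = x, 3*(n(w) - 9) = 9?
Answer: -11066/3 ≈ -3688.7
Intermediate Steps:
n(w) = 12 (n(w) = 9 + (⅓)*9 = 9 + 3 = 12)
M(q) = 12/q
M(P(9)) - 1*3690 = 12/9 - 1*3690 = 12*(⅑) - 3690 = 4/3 - 3690 = -11066/3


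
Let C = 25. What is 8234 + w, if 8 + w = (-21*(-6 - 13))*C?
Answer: 18201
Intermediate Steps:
w = 9967 (w = -8 - 21*(-6 - 13)*25 = -8 - 21*(-19)*25 = -8 + 399*25 = -8 + 9975 = 9967)
8234 + w = 8234 + 9967 = 18201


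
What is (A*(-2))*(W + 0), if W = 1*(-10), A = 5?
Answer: 100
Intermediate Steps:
W = -10
(A*(-2))*(W + 0) = (5*(-2))*(-10 + 0) = -10*(-10) = 100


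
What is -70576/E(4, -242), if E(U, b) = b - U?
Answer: 35288/123 ≈ 286.89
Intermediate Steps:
-70576/E(4, -242) = -70576/(-242 - 1*4) = -70576/(-242 - 4) = -70576/(-246) = -70576*(-1/246) = 35288/123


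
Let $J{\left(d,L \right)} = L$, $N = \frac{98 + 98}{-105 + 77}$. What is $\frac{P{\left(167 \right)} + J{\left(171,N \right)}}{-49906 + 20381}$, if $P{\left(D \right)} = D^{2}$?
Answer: $- \frac{27882}{29525} \approx -0.94435$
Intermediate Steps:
$N = -7$ ($N = \frac{196}{-28} = 196 \left(- \frac{1}{28}\right) = -7$)
$\frac{P{\left(167 \right)} + J{\left(171,N \right)}}{-49906 + 20381} = \frac{167^{2} - 7}{-49906 + 20381} = \frac{27889 - 7}{-29525} = 27882 \left(- \frac{1}{29525}\right) = - \frac{27882}{29525}$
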